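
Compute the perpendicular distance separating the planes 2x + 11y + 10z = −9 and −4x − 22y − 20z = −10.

Divide the second equation by -2 to match normals: 2x + 11y + 10z = 5.
With common normal n = (2, 11, 10) (|n| = 15), the distance is |(-9) − 5|/|n| = 14/15.

14/15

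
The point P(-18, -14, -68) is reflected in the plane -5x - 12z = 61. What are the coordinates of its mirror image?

(32, -14, 52)

n = (-5, 0, -12), |n|² = 169, n·P − 61 = 845, so t = 845/169 = 5.
Foot F = P − 5·n = (7, -14, -8); the reflection is 2F − P = (32, -14, 52).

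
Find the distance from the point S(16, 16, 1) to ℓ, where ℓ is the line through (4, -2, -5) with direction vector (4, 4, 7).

6√5

Direction vector d = (4, 4, 7).
AP = (12, 18, 6), and AP × d = (102, -60, -24).
|AP × d|² = 14580 and |d|² = 81, so the distance is √(14580/81) = √180 = 6√5.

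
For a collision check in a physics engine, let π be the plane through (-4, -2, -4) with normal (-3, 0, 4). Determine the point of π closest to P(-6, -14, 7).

(0, -14, -1)

The perpendicular from P has direction n = (-3, 0, 4): r = (-6, -14, 7) + μ(-3, 0, 4).
Substitute into the plane: n·(P + μn) = -4 gives 46 + 25μ = -4, so μ = -2.
Foot = (-6, -14, 7) + (-2)·(-3, 0, 4) = (0, -14, -1).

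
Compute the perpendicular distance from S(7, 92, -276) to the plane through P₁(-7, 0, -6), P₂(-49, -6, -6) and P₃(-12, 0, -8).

6

P₁P₂ = (-42, -6, 0) and P₁P₃ = (-5, 0, -2), so a normal is n = P₁P₂ × P₁P₃ = (12, -84, -30).
n = (12, -84, -30); n·P − 96 = 540; |n| = 90; distance = 540/90 = 6.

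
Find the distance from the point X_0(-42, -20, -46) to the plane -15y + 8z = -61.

7/17

Normal vector n = (0, -15, 8), and n·(-42, -20, -46) - (-61) = -7.
|n| = √(0 + 225 + 64) = 17, so the distance is |-7|/17 = 7/17.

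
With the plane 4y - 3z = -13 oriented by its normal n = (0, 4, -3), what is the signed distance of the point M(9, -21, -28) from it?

n·M − (-13) = 13.
|n| = 5, so the signed distance is 13/5.

13/5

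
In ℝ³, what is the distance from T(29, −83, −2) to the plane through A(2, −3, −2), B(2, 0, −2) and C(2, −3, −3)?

AB = (0, 3, 0) and AC = (0, 0, −1), so a normal is n = AB × AC = (−3, 0, 0).
Then n·(29, −83, −2) − (−6) = −81.
|n| = √(9 + 0 + 0) = 3, so the distance is |-81|/3 = 27.

27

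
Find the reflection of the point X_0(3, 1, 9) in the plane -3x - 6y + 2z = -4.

n = (-3, -6, 2), |n|² = 49, n·X_0 − (-4) = 7, so t = 7/49 = 1/7.
Foot F = X_0 − (1/7)·n = (24/7, 13/7, 61/7); the reflection is 2F − X_0 = (27/7, 19/7, 59/7).

(27/7, 19/7, 59/7)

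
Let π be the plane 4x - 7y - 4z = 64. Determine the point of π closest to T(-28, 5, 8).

(-16, -16, -4)

The perpendicular from T has direction n = (4, -7, -4): r = (-28, 5, 8) + t(4, -7, -4).
Substitute into the plane: n·(T + tn) = 64 gives -179 + 81t = 64, so t = 3.
Foot = (-28, 5, 8) + 3·(4, -7, -4) = (-16, -16, -4).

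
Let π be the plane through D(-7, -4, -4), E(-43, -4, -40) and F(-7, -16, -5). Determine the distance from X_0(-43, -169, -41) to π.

DE = (-36, 0, -36) and DF = (0, -12, -1), so a normal is n = DE × DF = (-432, -36, 432).
Then n·(-43, -169, -41) - 1440 = 5508.
|n| = √(186624 + 1296 + 186624) = 612, so the distance is |5508|/612 = 9.

9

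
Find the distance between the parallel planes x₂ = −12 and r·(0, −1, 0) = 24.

12

Divide the second equation by -1 to match normals: x₂ = -24.
Both planes have normal n = (0, 1, 0), |n| = 1. Any point on the first plane is at distance |(-24) − (-12)|/|n| = 12/1 = 12 from the second.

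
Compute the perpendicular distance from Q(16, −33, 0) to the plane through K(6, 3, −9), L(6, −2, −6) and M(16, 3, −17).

KL = (0, −5, 3) and KM = (10, 0, −8), so a normal is n = KL × KM = (40, 30, 50).
Then n·(16, −33, 0) − (−120) = −230.
|n| = √(1600 + 900 + 2500) = 50√2, so the distance is |-230|/(50√2) = 23√2/10.

23√2/10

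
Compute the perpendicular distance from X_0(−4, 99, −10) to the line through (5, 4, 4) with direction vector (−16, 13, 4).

Direction vector d = (−16, 13, 4).
AP = (−9, 95, −14); AP·d = 1323, |AP|² = 9302, |d|² = 441.
distance² = |AP|² − (AP·d)²/|d|² = 9302 − 1750329/441 = 5333, so the distance is √5333.

√5333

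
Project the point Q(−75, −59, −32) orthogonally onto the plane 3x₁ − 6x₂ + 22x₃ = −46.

(-72, -65, -10)

n = (3, −6, 22), |n|² = 529, and n·Q − (-46) = -529.
t = -529/529 = -1, so the foot is Q − t·n = (−75, −59, −32) − (-1)·(3, −6, 22) = (−72, −65, −10).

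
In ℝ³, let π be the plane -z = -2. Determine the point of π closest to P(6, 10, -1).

(6, 10, 2)

n = (0, 0, -1), |n|² = 1, and n·P − (-2) = 3.
t = 3/1 = 3, so the foot is P − t·n = (6, 10, -1) − 3·(0, 0, -1) = (6, 10, 2).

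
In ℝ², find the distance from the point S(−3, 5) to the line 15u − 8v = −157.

d = |15·(-3) + (-8)·5 − (-157)| / √(225 + 64) = |72|/17 = 72/17.

72/17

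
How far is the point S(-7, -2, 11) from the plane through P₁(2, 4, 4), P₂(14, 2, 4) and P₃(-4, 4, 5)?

3/√73

P₁P₂ = (12, -2, 0) and P₁P₃ = (-6, 0, 1), so a normal is n = P₁P₂ × P₁P₃ = (-2, -12, -12).
d = |(-2)·(-7) + (-12)·(-2) + (-12)·11 − (-100)| / √(4 + 144 + 144) = |6| / (2√73) = 3/√73.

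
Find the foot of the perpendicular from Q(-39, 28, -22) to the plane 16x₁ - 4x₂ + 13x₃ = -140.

(-7, 20, 4)

The perpendicular from Q has direction n = (16, -4, 13): r = (-39, 28, -22) + t(16, -4, 13).
Substitute into the plane: n·(Q + tn) = -140 gives -1022 + 441t = -140, so t = 2.
Foot = (-39, 28, -22) + 2·(16, -4, 13) = (-7, 20, 4).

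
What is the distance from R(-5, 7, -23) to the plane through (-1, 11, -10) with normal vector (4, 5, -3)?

3√2/10

The plane has equation n·(r − (-1, 11, -10)) = 0, i.e. n·r = 81.
Then n·(-5, 7, -23) - 81 = 3.
|n| = √(16 + 25 + 9) = 5√2, so the distance is |3|/(5√2) = 3√2/10.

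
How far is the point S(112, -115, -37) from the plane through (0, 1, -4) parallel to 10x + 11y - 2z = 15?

6

Parallel planes share the normal n = (10, 11, -2); since (0, 1, -4) lies on the plane, its equation is 10x + 11y - 2z = 19.
Then n·(112, -115, -37) - 19 = -90.
|n| = √(100 + 121 + 4) = 15, so the distance is |-90|/15 = 6.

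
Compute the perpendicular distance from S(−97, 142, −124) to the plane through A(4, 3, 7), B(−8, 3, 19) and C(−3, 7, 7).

AB = (−12, 0, 12) and AC = (−7, 4, 0), so a normal is n = AB × AC = (−48, −84, −48).
d = |(-48)·(-97) + (-84)·142 + (-48)·(-124) − (-780)| / √(2304 + 7056 + 2304) = |-540| / 108 = 5.

5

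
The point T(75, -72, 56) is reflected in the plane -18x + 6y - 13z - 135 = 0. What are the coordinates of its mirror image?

(-105, -12, -74)

n = (-18, 6, -13), |n|² = 529, n·T − 135 = -2645, so t = -2645/529 = -5.
Foot F = T − (-5)·n = (-15, -42, -9); the reflection is 2F − T = (-105, -12, -74).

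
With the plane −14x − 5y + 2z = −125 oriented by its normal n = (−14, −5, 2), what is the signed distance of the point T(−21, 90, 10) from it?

-11/15

n·T − (-125) = -11.
|n| = 15, so the signed distance is -11/15.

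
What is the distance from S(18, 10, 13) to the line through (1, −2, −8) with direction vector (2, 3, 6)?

Direction vector d = (2, 3, 6).
AP = (17, 12, 21); AP·d = 196, |AP|² = 874, |d|² = 49.
distance² = |AP|² − (AP·d)²/|d|² = 874 − 38416/49 = 90, so the distance is 3√10.

3√10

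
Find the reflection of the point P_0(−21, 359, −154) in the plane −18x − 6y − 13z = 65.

n = (−18, −6, −13), |n|² = 529, n·P_0 − 65 = 161, so t = 161/529 = 7/23.
Foot F = P_0 − (7/23)·n = (−357/23, 8299/23, −3451/23); the reflection is 2F − P_0 = (−231/23, 8341/23, −3360/23).

(-231/23, 8341/23, -3360/23)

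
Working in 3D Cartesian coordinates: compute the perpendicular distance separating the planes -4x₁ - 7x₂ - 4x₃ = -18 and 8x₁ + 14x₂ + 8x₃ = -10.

23/9

Divide the second equation by -2 to match normals: -4x₁ - 7x₂ - 4x₃ = 5.
With common normal n = (-4, -7, -4) (|n| = 9), the distance is |(-18) − 5|/|n| = 23/9.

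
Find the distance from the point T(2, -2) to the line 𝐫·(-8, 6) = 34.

31/5

d = |(-8)·2 + 6·(-2) − 34| / √(64 + 36) = |-62|/10 = 31/5.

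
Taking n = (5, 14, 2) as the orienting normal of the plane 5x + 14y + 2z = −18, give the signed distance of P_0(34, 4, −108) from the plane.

n·P_0 − (-18) = 28.
|n| = 15, so the signed distance is 28/15.

28/15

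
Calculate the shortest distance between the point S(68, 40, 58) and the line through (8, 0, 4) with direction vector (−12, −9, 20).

2√2029

Direction vector d = (−12, −9, 20).
AP = (60, 40, 54); AP·d = 0, |AP|² = 8116, |d|² = 625.
distance² = |AP|² − (AP·d)²/|d|² = 8116 − 0/625 = 8116, so the distance is 2√2029.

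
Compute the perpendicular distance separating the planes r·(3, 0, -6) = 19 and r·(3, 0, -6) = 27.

8/(3√5)

Both planes have normal n = (3, 0, -6), |n| = 3√5. Any point on the first plane is at distance |27 − 19|/|n| = 8/(3√5) from the second.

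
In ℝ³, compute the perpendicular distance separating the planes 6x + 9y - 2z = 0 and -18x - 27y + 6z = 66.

Divide the second equation by -3 to match normals: 6x + 9y - 2z = -22.
Both planes have normal n = (6, 9, -2), |n| = 11. Any point on the first plane is at distance |(-22) − 0|/|n| = 22/11 = 2 from the second.

2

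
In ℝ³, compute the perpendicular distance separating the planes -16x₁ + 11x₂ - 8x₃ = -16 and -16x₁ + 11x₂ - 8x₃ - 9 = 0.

Both planes have normal n = (-16, 11, -8), |n| = 21. Any point on the first plane is at distance |9 − (-16)|/|n| = 25/21 from the second.

25/21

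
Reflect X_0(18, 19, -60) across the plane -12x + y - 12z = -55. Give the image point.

With n = (-12, 1, -12), the signed offset is (n·X_0 − (-55))/|n|² = 578/289 = 2.
X_0' = X_0 − 2t·n = (18, 19, -60) − 4·(-12, 1, -12) = (66, 15, -12).

(66, 15, -12)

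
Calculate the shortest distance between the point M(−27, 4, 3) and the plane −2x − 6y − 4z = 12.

n = (−2, −6, −4); n·P − 12 = 6; |n| = 2√14; distance = 6/(2√14) = 3√14/14.

3√14/14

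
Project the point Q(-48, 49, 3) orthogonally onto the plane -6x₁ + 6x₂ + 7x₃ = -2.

(-18, 19, -32)

The perpendicular from Q has direction n = (-6, 6, 7): r = (-48, 49, 3) + μ(-6, 6, 7).
Substitute into the plane: n·(Q + μn) = -2 gives 603 + 121μ = -2, so μ = -5.
Foot = (-48, 49, 3) + (-5)·(-6, 6, 7) = (-18, 19, -32).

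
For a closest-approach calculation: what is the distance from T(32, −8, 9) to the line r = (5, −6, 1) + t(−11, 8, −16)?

Direction vector d = (−11, 8, −16).
AP = (27, −2, 8), and AP × d = (−32, 344, 194).
|AP × d|² = 156996 and |d|² = 441, so the distance is √(156996/441) = √356 = 2√89.

2√89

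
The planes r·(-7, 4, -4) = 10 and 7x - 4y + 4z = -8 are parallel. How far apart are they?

Divide the second equation by -1 to match normals: -7x + 4y - 4z = 8.
Both planes have normal n = (-7, 4, -4), |n| = 9. Any point on the first plane is at distance |8 − 10|/|n| = 2/9 from the second.

2/9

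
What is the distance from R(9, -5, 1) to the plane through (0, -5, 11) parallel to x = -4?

Parallel planes share the normal n = (1, 0, 0); since (0, -5, 11) lies on the plane, its equation is x = 0.
n = (1, 0, 0); n·P − 0 = 9; |n| = 1; distance = 9/1 = 9.

9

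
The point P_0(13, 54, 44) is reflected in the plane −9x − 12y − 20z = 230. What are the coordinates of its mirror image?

(-41, -18, -76)

With n = (−9, −12, −20), the signed offset is (n·P_0 − 230)/|n|² = -1875/625 = -3.
P_0' = P_0 − 2t·n = (13, 54, 44) − (-6)·(−9, −12, −20) = (−41, −18, −76).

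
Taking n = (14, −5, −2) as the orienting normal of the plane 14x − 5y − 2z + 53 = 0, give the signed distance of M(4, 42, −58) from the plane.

n·M − (-53) = 15.
|n| = 15, so the signed distance is 15/15 = 1.

1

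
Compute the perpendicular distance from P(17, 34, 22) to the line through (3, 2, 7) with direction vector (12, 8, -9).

34

Direction vector d = (12, 8, -9).
AP = (14, 32, 15); AP·d = 289, |AP|² = 1445, |d|² = 289.
distance² = |AP|² − (AP·d)²/|d|² = 1445 − 83521/289 = 1156, so the distance is 34.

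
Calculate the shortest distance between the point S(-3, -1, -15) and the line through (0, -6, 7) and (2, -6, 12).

A direction vector is d = (2, 0, 5).
AP = (-3, 5, -22), and AP × d = (25, -29, -10).
|AP × d|² = 1566 and |d|² = 29, so the distance is √(1566/29) = √54 = 3√6.

3√6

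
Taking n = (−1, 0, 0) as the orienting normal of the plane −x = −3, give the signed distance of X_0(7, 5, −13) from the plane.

n·X_0 − (-3) = -4.
|n| = 1, so the signed distance is -4/1 = -4.

-4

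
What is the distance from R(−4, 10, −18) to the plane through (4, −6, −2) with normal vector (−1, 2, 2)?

8/3

The plane has equation n·(r − (4, −6, −2)) = 0, i.e. n·r = -20.
Then n·(−4, 10, −18) − (−20) = 8.
|n| = √(1 + 4 + 4) = 3, so the distance is |8|/3 = 8/3.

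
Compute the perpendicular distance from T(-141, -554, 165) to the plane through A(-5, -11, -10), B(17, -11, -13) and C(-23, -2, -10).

8

AB = (22, 0, -3) and AC = (-18, 9, 0), so a normal is n = AB × AC = (27, 54, 198).
n = (27, 54, 198); n·P − (-2709) = 1656; |n| = 207; distance = 1656/207 = 8.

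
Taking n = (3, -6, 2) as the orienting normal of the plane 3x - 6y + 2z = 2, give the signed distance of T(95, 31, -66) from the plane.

n·T − 2 = -35.
|n| = 7, so the signed distance is -35/7 = -5.

-5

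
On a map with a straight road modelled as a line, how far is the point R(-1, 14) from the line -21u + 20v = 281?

The normal to the line is n = (-21, 20) with |n| = 29.
|n·R − 281| = |301 − 281| = 20, so the distance is 20/29.

20/29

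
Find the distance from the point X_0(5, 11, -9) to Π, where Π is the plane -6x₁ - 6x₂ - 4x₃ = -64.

Normal vector n = (-6, -6, -4), and n·(5, 11, -9) - (-64) = 4.
|n| = √(36 + 36 + 16) = 2√22, so the distance is |4|/(2√22) = √22/11.

2/√22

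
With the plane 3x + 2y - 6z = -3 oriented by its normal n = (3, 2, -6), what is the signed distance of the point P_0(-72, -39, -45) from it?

n·P_0 − (-3) = -21.
|n| = 7, so the signed distance is -21/7 = -3.

-3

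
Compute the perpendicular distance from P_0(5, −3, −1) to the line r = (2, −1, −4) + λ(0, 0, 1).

Direction vector d = (0, 0, 1).
AP = (3, −2, 3), and AP × d = (−2, −3, 0).
|AP × d|² = 13 and |d|² = 1, so the distance is √13.

√13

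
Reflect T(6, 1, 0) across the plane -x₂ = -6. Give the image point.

(6, 11, 0)

With n = (0, -1, 0), the signed offset is (n·T − (-6))/|n|² = 5/1 = 5.
T' = T − 2t·n = (6, 1, 0) − 10·(0, -1, 0) = (6, 11, 0).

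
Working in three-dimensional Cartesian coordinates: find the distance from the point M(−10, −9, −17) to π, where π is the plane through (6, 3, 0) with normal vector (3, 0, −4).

The plane has equation n·(r − (6, 3, 0)) = 0, i.e. n·r = 18.
Then n·(−10, −9, −17) − 18 = 20.
|n| = √(9 + 0 + 16) = 5, so the distance is |20|/5 = 4.

4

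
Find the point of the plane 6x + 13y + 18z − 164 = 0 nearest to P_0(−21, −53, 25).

n = (6, 13, 18), |n|² = 529, and n·P_0 − 164 = -529.
t = -529/529 = -1, so the foot is P_0 − t·n = (−21, −53, 25) − (-1)·(6, 13, 18) = (−15, −40, 43).

(-15, -40, 43)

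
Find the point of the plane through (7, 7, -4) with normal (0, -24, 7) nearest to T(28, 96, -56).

(28, 0, -28)

The perpendicular from T has direction n = (0, -24, 7): r = (28, 96, -56) + t(0, -24, 7).
Substitute into the plane: n·(T + tn) = -196 gives -2696 + 625t = -196, so t = 4.
Foot = (28, 96, -56) + 4·(0, -24, 7) = (28, 0, -28).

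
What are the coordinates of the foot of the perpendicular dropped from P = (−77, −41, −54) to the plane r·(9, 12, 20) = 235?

(-41, 7, 26)

The perpendicular from P has direction n = (9, 12, 20): r = (−77, −41, −54) + λ(9, 12, 20).
Substitute into the plane: n·(P + λn) = 235 gives -2265 + 625λ = 235, so λ = 4.
Foot = (−77, −41, −54) + 4·(9, 12, 20) = (−41, 7, 26).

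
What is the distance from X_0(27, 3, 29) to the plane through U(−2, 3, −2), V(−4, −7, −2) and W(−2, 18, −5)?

UV = (−2, −10, 0) and UW = (0, 15, −3), so a normal is n = UV × UW = (30, −6, −30).
Then n·(27, 3, 29) − (−18) = −60.
|n| = √(900 + 36 + 900) = 6√51, so the distance is |-60|/(6√51) = 10√51/51.

10√51/51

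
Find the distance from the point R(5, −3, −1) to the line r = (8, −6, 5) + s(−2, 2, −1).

3√2

Direction vector d = (−2, 2, −1).
AP = (−3, 3, −6); AP·d = 18, |AP|² = 54, |d|² = 9.
distance² = |AP|² − (AP·d)²/|d|² = 54 − 324/9 = 18, so the distance is 3√2.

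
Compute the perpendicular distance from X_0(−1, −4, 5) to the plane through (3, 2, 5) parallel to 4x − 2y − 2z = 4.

√6/3

Parallel planes share the normal n = (4, −2, −2); since (3, 2, 5) lies on the plane, its equation is 4x − 2y − 2z = -2.
Then n·(−1, −4, 5) − (−2) = −4.
|n| = √(16 + 4 + 4) = 2√6, so the distance is |-4|/(2√6) = 2/√6.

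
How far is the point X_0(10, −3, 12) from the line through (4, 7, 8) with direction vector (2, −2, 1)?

Direction vector d = (2, −2, 1).
AP = (6, −10, 4), and AP × d = (−2, 2, 8).
|AP × d|² = 72 and |d|² = 9, so the distance is √(72/9) = √8 = 2√2.

2√2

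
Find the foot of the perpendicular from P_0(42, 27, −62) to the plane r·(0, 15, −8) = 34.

(42, -18, -38)

n = (0, 15, −8), |n|² = 289, and n·P_0 − 34 = 867.
t = 867/289 = 3, so the foot is P_0 − t·n = (42, 27, −62) − 3·(0, 15, −8) = (42, −18, −38).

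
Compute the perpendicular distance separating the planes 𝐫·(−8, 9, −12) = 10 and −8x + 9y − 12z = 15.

With common normal n = (−8, 9, −12) (|n| = 17), the distance is |10 − 15|/|n| = 5/17.

5/17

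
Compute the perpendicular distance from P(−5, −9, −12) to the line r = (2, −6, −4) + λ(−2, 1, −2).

√41

Direction vector d = (−2, 1, −2).
AP = (−7, −3, −8); AP·d = 27, |AP|² = 122, |d|² = 9.
distance² = |AP|² − (AP·d)²/|d|² = 122 − 729/9 = 41, so the distance is √41.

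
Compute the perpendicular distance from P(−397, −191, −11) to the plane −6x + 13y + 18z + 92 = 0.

9

n = (−6, 13, 18); n·P − (-92) = -207; |n| = 23; distance = 207/23 = 9.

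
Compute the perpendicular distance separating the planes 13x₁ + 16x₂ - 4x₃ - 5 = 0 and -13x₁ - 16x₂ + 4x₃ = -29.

Divide the second equation by -1 to match normals: 13x₁ + 16x₂ - 4x₃ = 29.
With common normal n = (13, 16, -4) (|n| = 21), the distance is |5 − 29|/|n| = 24/21 = 8/7.

8/7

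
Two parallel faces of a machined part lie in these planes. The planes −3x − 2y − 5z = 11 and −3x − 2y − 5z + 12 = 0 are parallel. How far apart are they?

Both planes have normal n = (−3, −2, −5), |n| = √38. Any point on the first plane is at distance |(-12) − 11|/|n| = 23/√38 = 23√38/38 from the second.

23/√38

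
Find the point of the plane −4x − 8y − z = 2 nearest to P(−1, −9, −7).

The perpendicular from P has direction n = (−4, −8, −1): r = (−1, −9, −7) + λ(−4, −8, −1).
Substitute into the plane: n·(P + λn) = 2 gives 83 + 81λ = 2, so λ = -1.
Foot = (−1, −9, −7) + (-1)·(−4, −8, −1) = (3, −1, −6).

(3, -1, -6)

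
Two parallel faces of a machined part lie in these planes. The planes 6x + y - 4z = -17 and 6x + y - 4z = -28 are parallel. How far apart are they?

With common normal n = (6, 1, -4) (|n| = √53), the distance is |(-17) − (-28)|/|n| = 11/√53 = 11√53/53.

11√53/53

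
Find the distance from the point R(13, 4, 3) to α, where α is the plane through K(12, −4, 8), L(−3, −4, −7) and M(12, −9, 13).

2√3/3

KL = (−15, 0, −15) and KM = (0, −5, 5), so a normal is n = KL × KM = (−75, 75, 75).
Then n·(13, 4, 3) − (−600) = 150.
|n| = √(5625 + 5625 + 5625) = 75√3, so the distance is |150|/(75√3) = 2√3/3.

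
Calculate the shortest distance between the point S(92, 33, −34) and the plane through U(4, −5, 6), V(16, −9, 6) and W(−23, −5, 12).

4

UV = (12, −4, 0) and UW = (−27, 0, 6), so a normal is n = UV × UW = (−24, −72, −108).
n = (−24, −72, −108); n·P − (-384) = -528; |n| = 132; distance = 528/132 = 4.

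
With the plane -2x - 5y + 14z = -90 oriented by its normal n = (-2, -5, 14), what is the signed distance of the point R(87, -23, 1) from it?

3

n·R − (-90) = 45.
|n| = 15, so the signed distance is 45/15 = 3.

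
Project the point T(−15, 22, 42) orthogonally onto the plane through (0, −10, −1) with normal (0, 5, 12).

The perpendicular from T has direction n = (0, 5, 12): r = (−15, 22, 42) + λ(0, 5, 12).
Substitute into the plane: n·(T + λn) = -62 gives 614 + 169λ = -62, so λ = -4.
Foot = (−15, 22, 42) + (-4)·(0, 5, 12) = (−15, 2, −6).

(-15, 2, -6)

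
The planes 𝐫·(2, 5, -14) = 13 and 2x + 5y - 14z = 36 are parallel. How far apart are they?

With common normal n = (2, 5, -14) (|n| = 15), the distance is |13 − 36|/|n| = 23/15.

23/15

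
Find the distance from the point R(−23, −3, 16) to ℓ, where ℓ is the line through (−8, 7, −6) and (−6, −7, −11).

A direction vector is d = (2, −14, −5).
AP = (−15, −10, 22); AP·d = 0, |AP|² = 809, |d|² = 225.
distance² = |AP|² − (AP·d)²/|d|² = 809 − 0/225 = 809, so the distance is √809.

√809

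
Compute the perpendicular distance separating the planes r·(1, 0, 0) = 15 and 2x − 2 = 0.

14

Divide the second equation by 2 to match normals: x = 1.
With common normal n = (1, 0, 0) (|n| = 1), the distance is |15 − 1|/|n| = 14/1 = 14.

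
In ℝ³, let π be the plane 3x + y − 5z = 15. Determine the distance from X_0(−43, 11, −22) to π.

23√35/35

Normal vector n = (3, 1, −5), and n·(−43, 11, −22) − 15 = −23.
|n| = √(9 + 1 + 25) = √35, so the distance is |-23|/√35 = 23/√35.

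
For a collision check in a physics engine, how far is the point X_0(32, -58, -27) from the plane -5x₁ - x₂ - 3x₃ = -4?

n = (-5, -1, -3); n·P − (-4) = -17; |n| = √35; distance = 17/√35.

17√35/35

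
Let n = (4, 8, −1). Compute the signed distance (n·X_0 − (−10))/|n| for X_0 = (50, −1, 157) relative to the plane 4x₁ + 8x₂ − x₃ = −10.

5

n·X_0 − (-10) = 45.
|n| = 9, so the signed distance is 45/9 = 5.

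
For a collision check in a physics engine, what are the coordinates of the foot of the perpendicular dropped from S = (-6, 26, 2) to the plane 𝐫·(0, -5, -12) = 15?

(-6, 21, -10)

The perpendicular from S has direction n = (0, -5, -12): r = (-6, 26, 2) + λ(0, -5, -12).
Substitute into the plane: n·(S + λn) = 15 gives -154 + 169λ = 15, so λ = 1.
Foot = (-6, 26, 2) + 1·(0, -5, -12) = (-6, 21, -10).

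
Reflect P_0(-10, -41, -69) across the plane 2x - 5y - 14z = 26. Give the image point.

(-30, 9, 71)

With n = (2, -5, -14), the signed offset is (n·P_0 − 26)/|n|² = 1125/225 = 5.
P_0' = P_0 − 2t·n = (-10, -41, -69) − 10·(2, -5, -14) = (-30, 9, 71).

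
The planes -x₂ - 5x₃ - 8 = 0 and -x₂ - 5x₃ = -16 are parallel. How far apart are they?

12√26/13

With common normal n = (0, -1, -5) (|n| = √26), the distance is |8 − (-16)|/|n| = 24/√26.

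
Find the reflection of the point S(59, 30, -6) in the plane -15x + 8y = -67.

(-1, 62, -6)

With n = (-15, 8, 0), the signed offset is (n·S − (-67))/|n|² = -578/289 = -2.
S' = S − 2t·n = (59, 30, -6) − (-4)·(-15, 8, 0) = (-1, 62, -6).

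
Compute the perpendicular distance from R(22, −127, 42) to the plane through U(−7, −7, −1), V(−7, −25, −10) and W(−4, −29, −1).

UV = (0, −18, −9) and UW = (3, −22, 0), so a normal is n = UV × UW = (−198, −27, 54).
d = |(-198)·22 + (-27)·(-127) + 54·42 − 1521| / √(39204 + 729 + 2916) = |-180| / 207 = 20/23.

20/23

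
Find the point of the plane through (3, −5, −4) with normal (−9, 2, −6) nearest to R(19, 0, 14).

(1, 4, 2)

n = (−9, 2, −6), |n|² = 121, and n·R − (-13) = -242.
t = -242/121 = -2, so the foot is R − t·n = (19, 0, 14) − (-2)·(−9, 2, −6) = (1, 4, 2).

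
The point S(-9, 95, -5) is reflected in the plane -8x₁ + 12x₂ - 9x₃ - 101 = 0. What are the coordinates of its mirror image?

n = (-8, 12, -9), |n|² = 289, n·S − 101 = 1156, so t = 1156/289 = 4.
Foot F = S − 4·n = (23, 47, 31); the reflection is 2F − S = (55, -1, 67).

(55, -1, 67)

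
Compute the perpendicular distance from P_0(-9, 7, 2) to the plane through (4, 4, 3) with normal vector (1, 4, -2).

1/√21

The plane has equation n·(r − (4, 4, 3)) = 0, i.e. n·r = 14.
d = |1·(-9) + 4·7 + (-2)·2 − 14| / √(1 + 16 + 4) = |1| / √21 = √21/21.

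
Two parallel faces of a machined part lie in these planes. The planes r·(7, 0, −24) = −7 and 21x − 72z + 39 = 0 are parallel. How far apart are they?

6/25

Divide the second equation by 3 to match normals: 7x − 24z = -13.
Both planes have normal n = (7, 0, −24), |n| = 25. Any point on the first plane is at distance |(-13) − (-7)|/|n| = 6/25 from the second.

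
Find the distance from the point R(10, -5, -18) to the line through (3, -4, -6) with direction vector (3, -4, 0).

Direction vector d = (3, -4, 0).
AP = (7, -1, -12); AP·d = 25, |AP|² = 194, |d|² = 25.
distance² = |AP|² − (AP·d)²/|d|² = 194 − 625/25 = 169, so the distance is 13.

13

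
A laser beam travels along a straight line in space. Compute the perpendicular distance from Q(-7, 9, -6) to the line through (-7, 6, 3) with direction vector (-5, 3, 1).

Direction vector d = (-5, 3, 1).
AP = (0, 3, -9); AP·d = 0, |AP|² = 90, |d|² = 35.
distance² = |AP|² − (AP·d)²/|d|² = 90 − 0/35 = 90, so the distance is 3√10.

3√10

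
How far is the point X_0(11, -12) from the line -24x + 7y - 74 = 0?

422/25

d = |(-24)·11 + 7·(-12) − 74| / √(576 + 49) = |-422|/25 = 422/25.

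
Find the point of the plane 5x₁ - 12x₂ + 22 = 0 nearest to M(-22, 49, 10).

(-2, 1, 10)

n = (5, -12, 0), |n|² = 169, and n·M − (-22) = -676.
t = -676/169 = -4, so the foot is M − t·n = (-22, 49, 10) − (-4)·(5, -12, 0) = (-2, 1, 10).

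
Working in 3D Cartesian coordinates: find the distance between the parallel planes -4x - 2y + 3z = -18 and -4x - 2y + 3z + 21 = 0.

3√29/29

With common normal n = (-4, -2, 3) (|n| = √29), the distance is |(-18) − (-21)|/|n| = 3/√29 = 3√29/29.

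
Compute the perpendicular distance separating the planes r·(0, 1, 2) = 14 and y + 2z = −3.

Both planes have normal n = (0, 1, 2), |n| = √5. Any point on the first plane is at distance |(-3) − 14|/|n| = 17/√5 = 17√5/5 from the second.

17√5/5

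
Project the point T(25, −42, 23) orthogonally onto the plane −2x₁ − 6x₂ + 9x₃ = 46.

n = (−2, −6, 9), |n|² = 121, and n·T − 46 = 363.
t = 363/121 = 3, so the foot is T − t·n = (25, −42, 23) − 3·(−2, −6, 9) = (31, −24, −4).

(31, -24, -4)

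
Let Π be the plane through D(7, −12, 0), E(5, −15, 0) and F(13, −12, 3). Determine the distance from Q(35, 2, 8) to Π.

DE = (−2, −3, 0) and DF = (6, 0, 3), so a normal is n = DE × DF = (−9, 6, 18).
Then n·(35, 2, 8) − (−135) = −24.
|n| = √(81 + 36 + 324) = 21, so the distance is |-24|/21 = 8/7.

8/7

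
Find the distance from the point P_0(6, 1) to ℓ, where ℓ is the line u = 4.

d = |1·6 + 0·1 − 4| / √(1 + 0) = |2|/1 = 2.

2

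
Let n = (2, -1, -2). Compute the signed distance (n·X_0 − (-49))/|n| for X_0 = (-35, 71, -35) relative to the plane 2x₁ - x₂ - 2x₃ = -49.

n·X_0 − (-49) = -22.
|n| = 3, so the signed distance is -22/3.

-22/3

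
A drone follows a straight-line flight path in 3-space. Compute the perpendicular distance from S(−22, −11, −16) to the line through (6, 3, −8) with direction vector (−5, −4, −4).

Direction vector d = (−5, −4, −4).
AP = (−28, −14, −8), and AP × d = (24, −72, 42).
|AP × d|² = 7524 and |d|² = 57, so the distance is √(7524/57) = √132 = 2√33.

2√33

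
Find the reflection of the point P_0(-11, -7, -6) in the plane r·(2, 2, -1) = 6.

(5, 9, -14)

With n = (2, 2, -1), the signed offset is (n·P_0 − 6)/|n|² = -36/9 = -4.
P_0' = P_0 − 2t·n = (-11, -7, -6) − (-8)·(2, 2, -1) = (5, 9, -14).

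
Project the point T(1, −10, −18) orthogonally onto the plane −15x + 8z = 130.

(-14, -10, -10)

n = (−15, 0, 8), |n|² = 289, and n·T − 130 = -289.
t = -289/289 = -1, so the foot is T − t·n = (1, −10, −18) − (-1)·(−15, 0, 8) = (−14, −10, −10).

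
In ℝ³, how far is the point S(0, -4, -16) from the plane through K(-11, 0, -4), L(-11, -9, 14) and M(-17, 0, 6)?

√70/14

KL = (0, -9, 18) and KM = (-6, 0, 10), so a normal is n = KL × KM = (-90, -108, -54).
Then n·(0, -4, -16) - 1206 = 90.
|n| = √(8100 + 11664 + 2916) = 18√70, so the distance is |90|/(18√70) = √70/14.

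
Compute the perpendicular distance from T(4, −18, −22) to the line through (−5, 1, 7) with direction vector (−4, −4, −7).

Direction vector d = (−4, −4, −7).
AP = (9, −19, −29); AP·d = 243, |AP|² = 1283, |d|² = 81.
distance² = |AP|² − (AP·d)²/|d|² = 1283 − 59049/81 = 554, so the distance is √554.

√554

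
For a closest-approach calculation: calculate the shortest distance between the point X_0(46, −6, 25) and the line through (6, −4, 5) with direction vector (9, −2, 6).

Direction vector d = (9, −2, 6).
AP = (40, −2, 20), and AP × d = (28, −60, −62).
|AP × d|² = 8228 and |d|² = 121, so the distance is √(8228/121) = √68 = 2√17.

2√17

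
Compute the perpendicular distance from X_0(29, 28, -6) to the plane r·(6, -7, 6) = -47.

1

Normal vector n = (6, -7, 6), and n·(29, 28, -6) - (-47) = -11.
|n| = √(36 + 49 + 36) = 11, so the distance is |-11|/11 = 1.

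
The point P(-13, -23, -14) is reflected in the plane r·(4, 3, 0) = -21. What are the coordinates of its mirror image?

With n = (4, 3, 0), the signed offset is (n·P − (-21))/|n|² = -100/25 = -4.
P' = P − 2t·n = (-13, -23, -14) − (-8)·(4, 3, 0) = (19, 1, -14).

(19, 1, -14)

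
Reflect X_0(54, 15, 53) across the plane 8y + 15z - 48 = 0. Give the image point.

n = (0, 8, 15), |n|² = 289, n·X_0 − 48 = 867, so t = 867/289 = 3.
Foot F = X_0 − 3·n = (54, -9, 8); the reflection is 2F − X_0 = (54, -33, -37).

(54, -33, -37)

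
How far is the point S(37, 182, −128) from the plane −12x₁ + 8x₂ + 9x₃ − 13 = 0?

9

Normal vector n = (−12, 8, 9), and n·(37, 182, −128) − 13 = −153.
|n| = √(144 + 64 + 81) = 17, so the distance is |-153|/17 = 9.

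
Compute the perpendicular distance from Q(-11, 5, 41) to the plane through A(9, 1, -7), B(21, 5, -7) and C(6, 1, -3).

16/13

AB = (12, 4, 0) and AC = (-3, 0, 4), so a normal is n = AB × AC = (16, -48, 12).
d = |16·(-11) + (-48)·5 + 12·41 − 12| / √(256 + 2304 + 144) = |64| / 52 = 16/13.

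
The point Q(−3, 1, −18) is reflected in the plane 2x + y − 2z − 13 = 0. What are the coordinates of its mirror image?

With n = (2, 1, −2), the signed offset is (n·Q − 13)/|n|² = 18/9 = 2.
Q' = Q − 2t·n = (−3, 1, −18) − 4·(2, 1, −2) = (−11, −3, −10).

(-11, -3, -10)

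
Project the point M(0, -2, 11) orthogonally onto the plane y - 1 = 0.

The perpendicular from M has direction n = (0, 1, 0): r = (0, -2, 11) + λ(0, 1, 0).
Substitute into the plane: n·(M + λn) = 1 gives -2 + 1λ = 1, so λ = 3.
Foot = (0, -2, 11) + 3·(0, 1, 0) = (0, 1, 11).

(0, 1, 11)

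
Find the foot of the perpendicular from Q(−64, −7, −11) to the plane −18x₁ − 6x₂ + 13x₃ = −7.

n = (−18, −6, 13), |n|² = 529, and n·Q − (-7) = 1058.
t = 1058/529 = 2, so the foot is Q − t·n = (−64, −7, −11) − 2·(−18, −6, 13) = (−28, 5, −37).

(-28, 5, -37)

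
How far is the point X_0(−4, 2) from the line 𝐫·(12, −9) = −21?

3

The normal to the line is n = (12, −9) with |n| = 15.
|n·X_0 − (-21)| = |-66 − (-21)| = 45, so the distance is 45/15 = 3.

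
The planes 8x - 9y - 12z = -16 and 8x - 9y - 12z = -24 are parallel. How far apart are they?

8/17

Both planes have normal n = (8, -9, -12), |n| = 17. Any point on the first plane is at distance |(-24) − (-16)|/|n| = 8/17 from the second.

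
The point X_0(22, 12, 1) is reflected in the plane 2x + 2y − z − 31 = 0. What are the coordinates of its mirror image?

(6, -4, 9)

n = (2, 2, −1), |n|² = 9, n·X_0 − 31 = 36, so t = 36/9 = 4.
Foot F = X_0 − 4·n = (14, 4, 5); the reflection is 2F − X_0 = (6, −4, 9).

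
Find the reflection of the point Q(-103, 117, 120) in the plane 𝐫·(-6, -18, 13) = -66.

(-2297/23, 2907/23, 2604/23)

With n = (-6, -18, 13), the signed offset is (n·Q − (-66))/|n|² = 138/529 = 6/23.
Q' = Q − 2t·n = (-103, 117, 120) − (12/23)·(-6, -18, 13) = (-2297/23, 2907/23, 2604/23).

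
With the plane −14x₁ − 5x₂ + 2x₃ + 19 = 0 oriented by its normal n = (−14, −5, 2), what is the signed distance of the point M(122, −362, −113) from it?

-7

n·M − (-19) = -105.
|n| = 15, so the signed distance is -105/15 = -7.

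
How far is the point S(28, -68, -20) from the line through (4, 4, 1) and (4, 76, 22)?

A direction vector is d = (0, 72, 21).
AP = (24, -72, -21), and AP × d = (0, -504, 1728).
|AP × d|² = 3240000 and |d|² = 5625, so the distance is √(3240000/5625) = √576 = 24.

24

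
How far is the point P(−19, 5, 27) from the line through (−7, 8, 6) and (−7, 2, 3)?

A direction vector is d = (0, −6, −3).
AP = (−12, −3, 21); AP·d = -45, |AP|² = 594, |d|² = 45.
distance² = |AP|² − (AP·d)²/|d|² = 594 − 2025/45 = 549, so the distance is 3√61.

3√61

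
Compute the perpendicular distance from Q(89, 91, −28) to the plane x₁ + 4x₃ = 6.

29/√17

Normal vector n = (1, 0, 4), and n·(89, 91, −28) − 6 = −29.
|n| = √(1 + 0 + 16) = √17, so the distance is |-29|/√17 = 29/√17.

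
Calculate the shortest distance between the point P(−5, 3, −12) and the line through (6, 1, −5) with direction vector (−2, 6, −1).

√133

Direction vector d = (−2, 6, −1).
AP = (−11, 2, −7); AP·d = 41, |AP|² = 174, |d|² = 41.
distance² = |AP|² − (AP·d)²/|d|² = 174 − 1681/41 = 133, so the distance is √133.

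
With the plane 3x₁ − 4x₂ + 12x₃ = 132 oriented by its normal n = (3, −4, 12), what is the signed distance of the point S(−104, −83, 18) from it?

8

n·S − 132 = 104.
|n| = 13, so the signed distance is 104/13 = 8.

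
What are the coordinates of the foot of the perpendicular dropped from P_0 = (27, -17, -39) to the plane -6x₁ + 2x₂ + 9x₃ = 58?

(-3, -7, 6)

The perpendicular from P_0 has direction n = (-6, 2, 9): r = (27, -17, -39) + t(-6, 2, 9).
Substitute into the plane: n·(P_0 + tn) = 58 gives -547 + 121t = 58, so t = 5.
Foot = (27, -17, -39) + 5·(-6, 2, 9) = (-3, -7, 6).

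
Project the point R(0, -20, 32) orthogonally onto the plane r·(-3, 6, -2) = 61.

The perpendicular from R has direction n = (-3, 6, -2): r = (0, -20, 32) + t(-3, 6, -2).
Substitute into the plane: n·(R + tn) = 61 gives -184 + 49t = 61, so t = 5.
Foot = (0, -20, 32) + 5·(-3, 6, -2) = (-15, 10, 22).

(-15, 10, 22)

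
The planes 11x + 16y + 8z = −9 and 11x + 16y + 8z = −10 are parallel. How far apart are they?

Both planes have normal n = (11, 16, 8), |n| = 21. Any point on the first plane is at distance |(-10) − (-9)|/|n| = 1/21 from the second.

1/21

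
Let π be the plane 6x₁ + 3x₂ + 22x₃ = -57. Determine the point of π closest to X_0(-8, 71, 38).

(-20, 65, -6)

The perpendicular from X_0 has direction n = (6, 3, 22): r = (-8, 71, 38) + μ(6, 3, 22).
Substitute into the plane: n·(X_0 + μn) = -57 gives 1001 + 529μ = -57, so μ = -2.
Foot = (-8, 71, 38) + (-2)·(6, 3, 22) = (-20, 65, -6).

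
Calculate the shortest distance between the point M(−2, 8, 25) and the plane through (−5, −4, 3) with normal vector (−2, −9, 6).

18/11

The plane has equation n·(r − (−5, −4, 3)) = 0, i.e. n·r = 64.
n = (−2, −9, 6); n·P − 64 = 18; |n| = 11; distance = 18/11.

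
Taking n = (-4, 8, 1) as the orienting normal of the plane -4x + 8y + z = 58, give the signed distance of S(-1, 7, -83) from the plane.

-9

n·S − 58 = -81.
|n| = 9, so the signed distance is -81/9 = -9.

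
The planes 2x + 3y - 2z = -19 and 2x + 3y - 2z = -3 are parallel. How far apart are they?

16/√17

With common normal n = (2, 3, -2) (|n| = √17), the distance is |(-19) − (-3)|/|n| = 16/√17 = 16√17/17.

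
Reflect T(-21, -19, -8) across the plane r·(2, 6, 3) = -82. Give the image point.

With n = (2, 6, 3), the signed offset is (n·T − (-82))/|n|² = -98/49 = -2.
T' = T − 2t·n = (-21, -19, -8) − (-4)·(2, 6, 3) = (-13, 5, 4).

(-13, 5, 4)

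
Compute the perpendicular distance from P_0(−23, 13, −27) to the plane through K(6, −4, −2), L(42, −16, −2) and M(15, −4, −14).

KL = (36, −12, 0) and KM = (9, 0, −12), so a normal is n = KL × KM = (144, 432, 108).
n = (144, 432, 108); n·P − (-1080) = 468; |n| = 468; distance = 468/468 = 1.

1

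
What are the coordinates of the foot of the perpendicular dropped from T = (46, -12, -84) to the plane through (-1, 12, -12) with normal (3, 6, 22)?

(55, 6, -18)

n = (3, 6, 22), |n|² = 529, and n·T − (-195) = -1587.
t = -1587/529 = -3, so the foot is T − t·n = (46, -12, -84) − (-3)·(3, 6, 22) = (55, 6, -18).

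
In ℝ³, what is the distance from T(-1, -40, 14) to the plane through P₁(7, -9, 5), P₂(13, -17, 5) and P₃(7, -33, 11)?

P₁P₂ = (6, -8, 0) and P₁P₃ = (0, -24, 6), so a normal is n = P₁P₂ × P₁P₃ = (-48, -36, -144).
Then n·(-1, -40, 14) - (-732) = 204.
|n| = √(2304 + 1296 + 20736) = 156, so the distance is |204|/156 = 17/13.

17/13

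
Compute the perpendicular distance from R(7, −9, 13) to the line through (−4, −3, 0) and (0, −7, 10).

A direction vector is d = (4, −4, 10).
AP = (11, −6, 13), and AP × d = (−8, −58, −20).
|AP × d|² = 3828 and |d|² = 132, so the distance is √(3828/132) = √29.

√29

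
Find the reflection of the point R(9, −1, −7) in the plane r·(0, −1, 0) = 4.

(9, -7, -7)

With n = (0, −1, 0), the signed offset is (n·R − 4)/|n|² = -3/1 = -3.
R' = R − 2t·n = (9, −1, −7) − (-6)·(0, −1, 0) = (9, −7, −7).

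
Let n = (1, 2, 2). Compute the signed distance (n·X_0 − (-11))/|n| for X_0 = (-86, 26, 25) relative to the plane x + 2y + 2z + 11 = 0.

9

n·X_0 − (-11) = 27.
|n| = 3, so the signed distance is 27/3 = 9.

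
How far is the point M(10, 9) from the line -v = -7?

2

d = |0·10 + (-1)·9 − (-7)| / √(0 + 1) = |-2|/1 = 2.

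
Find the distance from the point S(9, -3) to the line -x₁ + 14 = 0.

5

d = |(-1)·9 + 0·(-3) − (-14)| / √(1 + 0) = |5|/1 = 5.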